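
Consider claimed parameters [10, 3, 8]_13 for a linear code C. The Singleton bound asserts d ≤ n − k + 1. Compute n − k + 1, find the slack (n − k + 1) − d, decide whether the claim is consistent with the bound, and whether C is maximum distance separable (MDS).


Singleton RHS = n − k + 1 = 8, slack = 0, bound satisfied, MDS.

Singleton bound: d ≤ n − k + 1.
Here n = 10, k = 3, so n − k + 1 = 8.
Given d = 8, check d ≤ 8: YES.
Slack = (n − k + 1) − d = 0.
The code is MDS (slack = 0).
Description: the claimed parameters are [10, 3, 8]_13; such a code would be MDS (meets Singleton bound).


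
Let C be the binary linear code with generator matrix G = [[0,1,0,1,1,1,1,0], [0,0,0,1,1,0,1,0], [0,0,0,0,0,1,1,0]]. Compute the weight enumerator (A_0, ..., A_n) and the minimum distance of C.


Weight distribution: A_0 = 1, A_2 = 3, A_3 = 3, A_5 = 1. Minimum distance d = 2.

Enumerate all 2^3 = 8 messages m ∈ F_2^3.
For each, compute codeword c = mG in F_2^8, then tally its weight.
  m = 000 → c = 00000000, weight = 0.
  m = 100 → c = 01011110, weight = 5.
  m = 010 → c = 00011010, weight = 3.
  m = 110 → c = 01000100, weight = 2.
  m = 001 → c = 00000110, weight = 2.
  m = 101 → c = 01011000, weight = 3.
  m = 011 → c = 00011100, weight = 3.
  m = 111 → c = 01000010, weight = 2.
Tally weights:
  weight 0: 1 codewords.
  weight 2: 3 codewords.
  weight 3: 3 codewords.
  weight 5: 1 codewords.
Minimum distance d = smallest w > 0 with A_w > 0 = 2.
Sanity: Σ A_w = 8 = 2^3 = 8 ✓.


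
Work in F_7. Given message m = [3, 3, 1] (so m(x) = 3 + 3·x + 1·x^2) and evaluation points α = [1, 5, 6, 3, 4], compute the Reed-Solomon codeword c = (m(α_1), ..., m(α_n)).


c = [0, 1, 1, 0, 3]

Message polynomial: m(x) = 3 + 3·x + 1·x^2 (mod 7).
For each evaluation point α_i, compute m(α_i) mod 7:
  α_1 = 1: Horner steps 1 → 4 → 0, so m(1) = 0.
  α_2 = 5: Horner steps 1 → 1 → 1, so m(5) = 1.
  α_3 = 6: Horner steps 1 → 2 → 1, so m(6) = 1.
  α_4 = 3: Horner steps 1 → 6 → 0, so m(3) = 0.
  α_5 = 4: Horner steps 1 → 0 → 3, so m(4) = 3.
Codeword c = [0, 1, 1, 0, 3] ∈ F_7^5.


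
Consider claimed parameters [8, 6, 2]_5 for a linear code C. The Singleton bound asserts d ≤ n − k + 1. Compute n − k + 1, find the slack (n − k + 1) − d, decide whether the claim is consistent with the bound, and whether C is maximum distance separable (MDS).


Singleton RHS = n − k + 1 = 3, slack = 1, bound satisfied, not MDS.

Singleton bound: d ≤ n − k + 1.
Here n = 8, k = 6, so n − k + 1 = 3.
Given d = 2, check d ≤ 3: YES.
Slack = (n − k + 1) − d = 1.
The code is NOT MDS (slack = 1 > 0).
Description: the claimed parameters are [8, 6, 2]_5; such a code would be non-MDS.


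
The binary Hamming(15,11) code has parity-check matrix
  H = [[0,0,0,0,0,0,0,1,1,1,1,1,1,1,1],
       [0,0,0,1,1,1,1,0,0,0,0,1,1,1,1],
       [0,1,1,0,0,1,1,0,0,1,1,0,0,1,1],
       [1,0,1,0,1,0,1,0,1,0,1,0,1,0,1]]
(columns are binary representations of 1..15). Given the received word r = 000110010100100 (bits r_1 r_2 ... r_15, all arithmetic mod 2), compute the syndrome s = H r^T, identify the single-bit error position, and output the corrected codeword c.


s = (1, 1, 1, 0)^T, error position = 14, corrected codeword c = 000110010100110

Compute s = H r^T mod 2 one row at a time:
  s_1 = 1 + 0 + 1 + 0 + 0 + 1 + 0 + 0 = 3 ≡ 1 (mod 2).
  s_2 = 1 + 1 + 0 + 0 + 0 + 1 + 0 + 0 = 3 ≡ 1 (mod 2).
  s_3 = 0 + 0 + 0 + 0 + 1 + 0 + 0 + 0 = 1 ≡ 1 (mod 2).
  s_4 = 0 + 0 + 1 + 0 + 0 + 0 + 1 + 0 = 2 ≡ 0 (mod 2).
s = (1, 1, 1, 0)^T — this equals column 14 of H (binary 1110), so error is at position 14.
Correct: flip bit 14 of r = 000110010100100 to get c = 000110010100110.


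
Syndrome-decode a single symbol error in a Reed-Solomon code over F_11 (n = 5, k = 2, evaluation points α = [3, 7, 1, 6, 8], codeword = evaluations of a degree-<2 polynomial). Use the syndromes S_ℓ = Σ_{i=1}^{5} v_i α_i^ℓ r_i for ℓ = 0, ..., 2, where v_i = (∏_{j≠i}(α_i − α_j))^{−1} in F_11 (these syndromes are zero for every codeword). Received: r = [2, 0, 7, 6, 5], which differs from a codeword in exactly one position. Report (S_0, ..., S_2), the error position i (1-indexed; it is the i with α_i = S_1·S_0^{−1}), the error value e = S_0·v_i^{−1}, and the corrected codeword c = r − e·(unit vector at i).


S = (2, 2, 2), error at position 3, error magnitude e = 4, c = [2, 0, 3, 6, 5].

Step 1: column multipliers v_i = (∏_{j≠i}(α_i − α_j))^{−1} mod 11.
  i = 1 (α = 3): (3−7)(3−1)(3−6)(3−8) = (−4)·2·(−3)·(−5) = −120 ≡ 1, so v_1 = 1^{−1} = 1 (mod 11).
  i = 2 (α = 7): (7−3)(7−1)(7−6)(7−8) = 4·6·1·(−1) = −24 ≡ 9, so v_2 = 9^{−1} = 5 (mod 11).
  i = 3 (α = 1): (1−3)(1−7)(1−6)(1−8) = (−2)·(−6)·(−5)·(−7) = 420 ≡ 2, so v_3 = 2^{−1} = 6 (mod 11).
  i = 4 (α = 6): (6−3)(6−7)(6−1)(6−8) = 3·(−1)·5·(−2) = 30 ≡ 8, so v_4 = 8^{−1} = 7 (mod 11).
  i = 5 (α = 8): (8−3)(8−7)(8−1)(8−6) = 5·1·7·2 = 70 ≡ 4, so v_5 = 4^{−1} = 3 (mod 11).
  v = [1, 5, 6, 7, 3].
Step 2: syndromes of r = [2, 0, 7, 6, 5] (all sums mod 11).
  S_0 = Σ v_i r_i = 1·2 + 5·0 + 6·7 + 7·6 + 3·5 = 101 ≡ 2.
  S_1 = Σ v_i α_i r_i = 1·3·2 + 5·7·0 + 6·1·7 + 7·6·6 + 3·8·5 = 420 ≡ 2.
  α_i^2 mod 11 = [9, 5, 1, 3, 9].
  S_2 = Σ v_i α_i^2 r_i = 1·9·2 + 5·5·0 + 6·1·7 + 7·3·6 + 3·9·5 = 321 ≡ 2.
  S = (2, 2, 2) ≠ 0, so r is not a codeword (an error is present).
Step 3: locate the error. For a single error e at position i, S_ℓ = v_i·e·α_i^ℓ, so α_err = S_1/S_0.
  S_0^{−1} = 2^{−1} = 6 (mod 11), so α_err = 2·6 = 12 ≡ 1 = α_3. Error position i = 3.
  Consistency check: S_2/S_1 = 2·6 = 12 ≡ 1 = α_err ✓ (single-error assumption holds).
Step 4: error magnitude e = S_0/v_3 = S_0·∏_{j≠3}(α_3 − α_j) = 2·2 = 4 ≡ 4 (mod 11).
Step 5: correct position 3: c_3 = r_3 − e = 7 − 4 ≡ 3 (mod 11). Hence c = [2, 0, 3, 6, 5].
  Check: interpolating c through the α_i gives m(x) = 9 + 5·x (degree < 2) with m(α_i) = c_i for every i, so c is indeed a codeword.


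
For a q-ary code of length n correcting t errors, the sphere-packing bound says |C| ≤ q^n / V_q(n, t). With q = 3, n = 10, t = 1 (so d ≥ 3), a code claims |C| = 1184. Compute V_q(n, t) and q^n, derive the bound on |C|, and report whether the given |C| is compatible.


V_q(n, t) = 21, q^n = 59049, Hamming bound = 2811, |C| = 1184 ≤ bound (satisfied).

Step 1: Compute V_q(n, t) = Σ_{j=0}^1 C(n, j) (q−1)^j.
  j = 0: C(10,0)·(2)^0 = 1·1 = 1.
  j = 1: C(10,1)·(2)^1 = 10·2 = 20.
  V_q(n, t) = 1 + 20 = 21.
Step 2: q^n = 3^10 = 59049.
Step 3: Hamming bound ⌊q^n / V_q(n,t)⌋ = ⌊59049/21⌋ = 2811.
Step 4: Compare |C| = 1184 to 2811: satisfied.
The claimed |C| lies below the Hamming bound.


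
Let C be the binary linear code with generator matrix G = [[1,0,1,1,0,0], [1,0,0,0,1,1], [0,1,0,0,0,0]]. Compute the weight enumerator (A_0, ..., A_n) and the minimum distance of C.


Weight distribution: A_0 = 1, A_1 = 1, A_3 = 2, A_4 = 3, A_5 = 1. Minimum distance d = 1.

Enumerate all 2^3 = 8 messages m ∈ F_2^3.
For each, compute codeword c = mG in F_2^6, then tally its weight.
  m = 000 → c = 000000, weight = 0.
  m = 100 → c = 101100, weight = 3.
  m = 010 → c = 100011, weight = 3.
  m = 110 → c = 001111, weight = 4.
  m = 001 → c = 010000, weight = 1.
  m = 101 → c = 111100, weight = 4.
  m = 011 → c = 110011, weight = 4.
  m = 111 → c = 011111, weight = 5.
Tally weights:
  weight 0: 1 codewords.
  weight 1: 1 codewords.
  weight 3: 2 codewords.
  weight 4: 3 codewords.
  weight 5: 1 codewords.
Minimum distance d = smallest w > 0 with A_w > 0 = 1.
Sanity: Σ A_w = 8 = 2^3 = 8 ✓.


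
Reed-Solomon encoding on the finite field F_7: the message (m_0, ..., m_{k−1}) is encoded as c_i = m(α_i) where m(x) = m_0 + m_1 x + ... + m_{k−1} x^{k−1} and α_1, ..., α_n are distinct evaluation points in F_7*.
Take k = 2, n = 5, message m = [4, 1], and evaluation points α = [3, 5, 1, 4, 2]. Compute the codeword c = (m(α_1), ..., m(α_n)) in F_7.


c = [0, 2, 5, 1, 6]

Message polynomial: m(x) = 4 + 1·x (mod 7).
For each evaluation point α_i, compute m(α_i) mod 7:
  α_1 = 3: Horner steps 1 → 0, so m(3) = 0.
  α_2 = 5: Horner steps 1 → 2, so m(5) = 2.
  α_3 = 1: Horner steps 1 → 5, so m(1) = 5.
  α_4 = 4: Horner steps 1 → 1, so m(4) = 1.
  α_5 = 2: Horner steps 1 → 6, so m(2) = 6.
Codeword c = [0, 2, 5, 1, 6] ∈ F_7^5.


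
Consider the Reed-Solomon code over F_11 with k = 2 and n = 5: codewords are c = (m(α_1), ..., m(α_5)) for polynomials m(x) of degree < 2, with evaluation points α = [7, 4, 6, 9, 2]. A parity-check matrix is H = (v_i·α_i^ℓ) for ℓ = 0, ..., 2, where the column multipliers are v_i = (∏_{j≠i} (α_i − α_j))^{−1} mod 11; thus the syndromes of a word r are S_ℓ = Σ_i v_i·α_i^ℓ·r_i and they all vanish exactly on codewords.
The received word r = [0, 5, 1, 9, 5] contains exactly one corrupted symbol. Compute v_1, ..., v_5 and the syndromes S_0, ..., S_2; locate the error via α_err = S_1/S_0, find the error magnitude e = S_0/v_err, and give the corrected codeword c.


S = (4, 5, 9), error at position 2, error magnitude e = 2, c = [0, 3, 1, 9, 5].

Step 1: column multipliers v_i = (∏_{j≠i}(α_i − α_j))^{−1} mod 11.
  i = 1 (α = 7): (7−4)(7−6)(7−9)(7−2) = 3·1·(−2)·5 = −30 ≡ 3, so v_1 = 3^{−1} = 4 (mod 11).
  i = 2 (α = 4): (4−7)(4−6)(4−9)(4−2) = (−3)·(−2)·(−5)·2 = −60 ≡ 6, so v_2 = 6^{−1} = 2 (mod 11).
  i = 3 (α = 6): (6−7)(6−4)(6−9)(6−2) = (−1)·2·(−3)·4 = 24 ≡ 2, so v_3 = 2^{−1} = 6 (mod 11).
  i = 4 (α = 9): (9−7)(9−4)(9−6)(9−2) = 2·5·3·7 = 210 ≡ 1, so v_4 = 1^{−1} = 1 (mod 11).
  i = 5 (α = 2): (2−7)(2−4)(2−6)(2−9) = (−5)·(−2)·(−4)·(−7) = 280 ≡ 5, so v_5 = 5^{−1} = 9 (mod 11).
  v = [4, 2, 6, 1, 9].
Step 2: syndromes of r = [0, 5, 1, 9, 5] (all sums mod 11).
  S_0 = Σ v_i r_i = 4·0 + 2·5 + 6·1 + 1·9 + 9·5 = 70 ≡ 4.
  S_1 = Σ v_i α_i r_i = 4·7·0 + 2·4·5 + 6·6·1 + 1·9·9 + 9·2·5 = 247 ≡ 5.
  α_i^2 mod 11 = [5, 5, 3, 4, 4].
  S_2 = Σ v_i α_i^2 r_i = 4·5·0 + 2·5·5 + 6·3·1 + 1·4·9 + 9·4·5 = 284 ≡ 9.
  S = (4, 5, 9) ≠ 0, so r is not a codeword (an error is present).
Step 3: locate the error. For a single error e at position i, S_ℓ = v_i·e·α_i^ℓ, so α_err = S_1/S_0.
  S_0^{−1} = 4^{−1} = 3 (mod 11), so α_err = 5·3 = 15 ≡ 4 = α_2. Error position i = 2.
  Consistency check: S_2/S_1 = 9·9 = 81 ≡ 4 = α_err ✓ (single-error assumption holds).
Step 4: error magnitude e = S_0/v_2 = S_0·∏_{j≠2}(α_2 − α_j) = 4·6 = 24 ≡ 2 (mod 11).
Step 5: correct position 2: c_2 = r_2 − e = 5 − 2 ≡ 3 (mod 11). Hence c = [0, 3, 1, 9, 5].
  Check: interpolating c through the α_i gives m(x) = 7 + 10·x (degree < 2) with m(α_i) = c_i for every i, so c is indeed a codeword.


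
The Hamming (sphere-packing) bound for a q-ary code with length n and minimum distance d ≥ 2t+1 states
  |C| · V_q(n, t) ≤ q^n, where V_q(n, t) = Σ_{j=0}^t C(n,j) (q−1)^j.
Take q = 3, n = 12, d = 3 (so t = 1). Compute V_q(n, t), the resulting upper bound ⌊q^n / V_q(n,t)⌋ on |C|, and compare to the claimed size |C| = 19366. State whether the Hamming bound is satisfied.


V_q(n, t) = 25, q^n = 531441, Hamming bound = 21257, |C| = 19366 ≤ bound (satisfied).

Step 1: Compute V_q(n, t) = Σ_{j=0}^1 C(n, j) (q−1)^j.
  j = 0: C(12,0)·(2)^0 = 1·1 = 1.
  j = 1: C(12,1)·(2)^1 = 12·2 = 24.
  V_q(n, t) = 1 + 24 = 25.
Step 2: q^n = 3^12 = 531441.
Step 3: Hamming bound ⌊q^n / V_q(n,t)⌋ = ⌊531441/25⌋ = 21257.
Step 4: Compare |C| = 19366 to 21257: satisfied.
The claimed |C| lies below the Hamming bound.


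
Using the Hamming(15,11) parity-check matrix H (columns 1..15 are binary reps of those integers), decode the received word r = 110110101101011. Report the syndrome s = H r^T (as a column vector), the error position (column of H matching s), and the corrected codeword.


s = (1, 0, 1, 1)^T, error position = 11, corrected codeword c = 110110101111011

Compute s = H r^T mod 2 one row at a time:
  s_1 = 0 + 1 + 1 + 0 + 1 + 0 + 1 + 1 = 5 ≡ 1 (mod 2).
  s_2 = 1 + 1 + 0 + 1 + 1 + 0 + 1 + 1 = 6 ≡ 0 (mod 2).
  s_3 = 1 + 0 + 0 + 1 + 1 + 0 + 1 + 1 = 5 ≡ 1 (mod 2).
  s_4 = 1 + 0 + 1 + 1 + 1 + 0 + 0 + 1 = 5 ≡ 1 (mod 2).
s = (1, 0, 1, 1)^T — this equals column 11 of H (binary 1011), so error is at position 11.
Correct: flip bit 11 of r = 110110101101011 to get c = 110110101111011.


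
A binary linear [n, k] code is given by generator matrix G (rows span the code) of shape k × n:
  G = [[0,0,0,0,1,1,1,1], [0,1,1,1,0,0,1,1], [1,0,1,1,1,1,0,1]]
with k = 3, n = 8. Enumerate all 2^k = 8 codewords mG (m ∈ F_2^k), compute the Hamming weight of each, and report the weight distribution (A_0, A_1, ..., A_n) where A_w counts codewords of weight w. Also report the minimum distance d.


Weight distribution: A_0 = 1, A_3 = 1, A_4 = 2, A_5 = 3, A_6 = 1. Minimum distance d = 3.

Enumerate all 2^3 = 8 messages m ∈ F_2^3.
For each, compute codeword c = mG in F_2^8, then tally its weight.
  m = 000 → c = 00000000, weight = 0.
  m = 100 → c = 00001111, weight = 4.
  m = 010 → c = 01110011, weight = 5.
  m = 110 → c = 01111100, weight = 5.
  m = 001 → c = 10111101, weight = 6.
  m = 101 → c = 10110010, weight = 4.
  m = 011 → c = 11001110, weight = 5.
  m = 111 → c = 11000001, weight = 3.
Tally weights:
  weight 0: 1 codewords.
  weight 3: 1 codewords.
  weight 4: 2 codewords.
  weight 5: 3 codewords.
  weight 6: 1 codewords.
Minimum distance d = smallest w > 0 with A_w > 0 = 3.
Sanity: Σ A_w = 8 = 2^3 = 8 ✓.


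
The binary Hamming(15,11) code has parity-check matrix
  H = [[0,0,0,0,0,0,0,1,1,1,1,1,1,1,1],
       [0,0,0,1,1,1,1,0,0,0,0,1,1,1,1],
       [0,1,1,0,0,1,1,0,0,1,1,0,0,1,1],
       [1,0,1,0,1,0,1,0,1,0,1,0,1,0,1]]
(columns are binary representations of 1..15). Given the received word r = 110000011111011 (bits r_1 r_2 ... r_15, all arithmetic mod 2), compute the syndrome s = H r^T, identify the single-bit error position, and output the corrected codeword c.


s = (1, 1, 1, 0)^T, error position = 14, corrected codeword c = 110000011111001

Compute s = H r^T mod 2 one row at a time:
  s_1 = 1 + 1 + 1 + 1 + 1 + 0 + 1 + 1 = 7 ≡ 1 (mod 2).
  s_2 = 0 + 0 + 0 + 0 + 1 + 0 + 1 + 1 = 3 ≡ 1 (mod 2).
  s_3 = 1 + 0 + 0 + 0 + 1 + 1 + 1 + 1 = 5 ≡ 1 (mod 2).
  s_4 = 1 + 0 + 0 + 0 + 1 + 1 + 0 + 1 = 4 ≡ 0 (mod 2).
s = (1, 1, 1, 0)^T — this equals column 14 of H (binary 1110), so error is at position 14.
Correct: flip bit 14 of r = 110000011111011 to get c = 110000011111001.


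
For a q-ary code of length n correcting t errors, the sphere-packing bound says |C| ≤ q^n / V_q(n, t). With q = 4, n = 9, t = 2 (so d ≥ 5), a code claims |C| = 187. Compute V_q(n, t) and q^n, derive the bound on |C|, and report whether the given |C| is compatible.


V_q(n, t) = 352, q^n = 262144, Hamming bound = 744, |C| = 187 ≤ bound (satisfied).

Step 1: Compute V_q(n, t) = Σ_{j=0}^2 C(n, j) (q−1)^j.
  j = 0: C(9,0)·(3)^0 = 1·1 = 1.
  j = 1: C(9,1)·(3)^1 = 9·3 = 27.
  j = 2: C(9,2)·(3)^2 = 36·9 = 324.
  V_q(n, t) = 1 + 27 + 324 = 352.
Step 2: q^n = 4^9 = 262144.
Step 3: Hamming bound ⌊q^n / V_q(n,t)⌋ = ⌊262144/352⌋ = 744.
Step 4: Compare |C| = 187 to 744: satisfied.
The claimed |C| lies below the Hamming bound.


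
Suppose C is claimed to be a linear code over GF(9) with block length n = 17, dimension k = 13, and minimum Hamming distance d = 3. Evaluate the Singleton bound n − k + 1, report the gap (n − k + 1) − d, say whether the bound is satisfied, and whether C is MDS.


Singleton RHS = n − k + 1 = 5, slack = 2, bound satisfied, not MDS.

Singleton bound: d ≤ n − k + 1.
Here n = 17, k = 13, so n − k + 1 = 5.
Given d = 3, check d ≤ 5: YES.
Slack = (n − k + 1) − d = 2.
The code is NOT MDS (slack = 2 > 0).
Description: the claimed parameters are [17, 13, 3]_9; such a code would be non-MDS.


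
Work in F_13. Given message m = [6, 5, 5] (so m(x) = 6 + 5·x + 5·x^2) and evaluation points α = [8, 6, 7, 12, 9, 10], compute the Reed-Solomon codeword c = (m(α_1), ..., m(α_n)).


c = [2, 8, 0, 6, 1, 10]

Message polynomial: m(x) = 6 + 5·x + 5·x^2 (mod 13).
For each evaluation point α_i, compute m(α_i) mod 13:
  α_1 = 8: Horner steps 5 → 6 → 2, so m(8) = 2.
  α_2 = 6: Horner steps 5 → 9 → 8, so m(6) = 8.
  α_3 = 7: Horner steps 5 → 1 → 0, so m(7) = 0.
  α_4 = 12: Horner steps 5 → 0 → 6, so m(12) = 6.
  α_5 = 9: Horner steps 5 → 11 → 1, so m(9) = 1.
  α_6 = 10: Horner steps 5 → 3 → 10, so m(10) = 10.
Codeword c = [2, 8, 0, 6, 1, 10] ∈ F_13^6.


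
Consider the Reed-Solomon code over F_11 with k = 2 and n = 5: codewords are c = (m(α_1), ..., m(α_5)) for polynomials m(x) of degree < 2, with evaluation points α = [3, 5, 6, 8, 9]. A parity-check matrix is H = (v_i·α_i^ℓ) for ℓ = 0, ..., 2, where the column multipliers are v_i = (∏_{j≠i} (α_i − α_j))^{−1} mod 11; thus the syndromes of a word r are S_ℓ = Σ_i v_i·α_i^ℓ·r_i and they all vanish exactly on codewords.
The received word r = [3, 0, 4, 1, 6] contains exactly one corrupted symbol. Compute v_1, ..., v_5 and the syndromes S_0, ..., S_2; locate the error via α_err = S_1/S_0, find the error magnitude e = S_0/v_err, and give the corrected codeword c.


S = (2, 7, 8), error at position 5, error magnitude e = 1, c = [3, 0, 4, 1, 5].

Step 1: column multipliers v_i = (∏_{j≠i}(α_i − α_j))^{−1} mod 11.
  i = 1 (α = 3): (3−5)(3−6)(3−8)(3−9) = (−2)·(−3)·(−5)·(−6) = 180 ≡ 4, so v_1 = 4^{−1} = 3 (mod 11).
  i = 2 (α = 5): (5−3)(5−6)(5−8)(5−9) = 2·(−1)·(−3)·(−4) = −24 ≡ 9, so v_2 = 9^{−1} = 5 (mod 11).
  i = 3 (α = 6): (6−3)(6−5)(6−8)(6−9) = 3·1·(−2)·(−3) = 18 ≡ 7, so v_3 = 7^{−1} = 8 (mod 11).
  i = 4 (α = 8): (8−3)(8−5)(8−6)(8−9) = 5·3·2·(−1) = −30 ≡ 3, so v_4 = 3^{−1} = 4 (mod 11).
  i = 5 (α = 9): (9−3)(9−5)(9−6)(9−8) = 6·4·3·1 = 72 ≡ 6, so v_5 = 6^{−1} = 2 (mod 11).
  v = [3, 5, 8, 4, 2].
Step 2: syndromes of r = [3, 0, 4, 1, 6] (all sums mod 11).
  S_0 = Σ v_i r_i = 3·3 + 5·0 + 8·4 + 4·1 + 2·6 = 57 ≡ 2.
  S_1 = Σ v_i α_i r_i = 3·3·3 + 5·5·0 + 8·6·4 + 4·8·1 + 2·9·6 = 359 ≡ 7.
  α_i^2 mod 11 = [9, 3, 3, 9, 4].
  S_2 = Σ v_i α_i^2 r_i = 3·9·3 + 5·3·0 + 8·3·4 + 4·9·1 + 2·4·6 = 261 ≡ 8.
  S = (2, 7, 8) ≠ 0, so r is not a codeword (an error is present).
Step 3: locate the error. For a single error e at position i, S_ℓ = v_i·e·α_i^ℓ, so α_err = S_1/S_0.
  S_0^{−1} = 2^{−1} = 6 (mod 11), so α_err = 7·6 = 42 ≡ 9 = α_5. Error position i = 5.
  Consistency check: S_2/S_1 = 8·8 = 64 ≡ 9 = α_err ✓ (single-error assumption holds).
Step 4: error magnitude e = S_0/v_5 = S_0·∏_{j≠5}(α_5 − α_j) = 2·6 = 12 ≡ 1 (mod 11).
Step 5: correct position 5: c_5 = r_5 − e = 6 − 1 ≡ 5 (mod 11). Hence c = [3, 0, 4, 1, 5].
  Check: interpolating c through the α_i gives m(x) = 2 + 4·x (degree < 2) with m(α_i) = c_i for every i, so c is indeed a codeword.


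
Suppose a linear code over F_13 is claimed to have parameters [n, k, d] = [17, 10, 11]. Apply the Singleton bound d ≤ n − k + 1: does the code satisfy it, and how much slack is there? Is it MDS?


Singleton RHS = n − k + 1 = 8, slack = -3, bound violated (no such code; not MDS).

Singleton bound: d ≤ n − k + 1.
Here n = 17, k = 10, so n − k + 1 = 8.
Given d = 11, check d ≤ 8: NO.
Slack = (n − k + 1) − d = -3.
The slack is negative: d = 11 exceeds n − k + 1 = 8 by 3, so the Singleton bound is violated and no linear [17, 10, 11]_13 code can exist. In particular it is not MDS (MDS requires d = n − k + 1 exactly).
Description: the claimed parameters are [17, 10, 11]_13; such a code would be impossible (violates the Singleton bound).


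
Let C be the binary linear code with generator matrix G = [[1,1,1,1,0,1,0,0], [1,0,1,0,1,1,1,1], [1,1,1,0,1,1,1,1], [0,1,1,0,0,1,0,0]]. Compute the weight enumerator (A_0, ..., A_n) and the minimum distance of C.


Weight distribution: A_0 = 1, A_1 = 1, A_2 = 2, A_3 = 2, A_4 = 3, A_5 = 3, A_6 = 2, A_7 = 2. Minimum distance d = 1.

Enumerate all 2^4 = 16 messages m ∈ F_2^4.
For each, compute codeword c = mG in F_2^8, then tally its weight.
  m = 0000 → c = 00000000, weight = 0.
  m = 1000 → c = 11110100, weight = 5.
  m = 0100 → c = 10101111, weight = 6.
  m = 1100 → c = 01011011, weight = 5.
  m = 0010 → c = 11101111, weight = 7.
  m = 1010 → c = 00011011, weight = 4.
  m = 0110 → c = 01000000, weight = 1.
  m = 1110 → c = 10110100, weight = 4.
  m = 0001 → c = 01100100, weight = 3.
  m = 1001 → c = 10010000, weight = 2.
  m = 0101 → c = 11001011, weight = 5.
  m = 1101 → c = 00111111, weight = 6.
  m = 0011 → c = 10001011, weight = 4.
  m = 1011 → c = 01111111, weight = 7.
  m = 0111 → c = 00100100, weight = 2.
  m = 1111 → c = 11010000, weight = 3.
Tally weights:
  weight 0: 1 codewords.
  weight 1: 1 codewords.
  weight 2: 2 codewords.
  weight 3: 2 codewords.
  weight 4: 3 codewords.
  weight 5: 3 codewords.
  weight 6: 2 codewords.
  weight 7: 2 codewords.
Minimum distance d = smallest w > 0 with A_w > 0 = 1.
Sanity: Σ A_w = 16 = 2^4 = 16 ✓.


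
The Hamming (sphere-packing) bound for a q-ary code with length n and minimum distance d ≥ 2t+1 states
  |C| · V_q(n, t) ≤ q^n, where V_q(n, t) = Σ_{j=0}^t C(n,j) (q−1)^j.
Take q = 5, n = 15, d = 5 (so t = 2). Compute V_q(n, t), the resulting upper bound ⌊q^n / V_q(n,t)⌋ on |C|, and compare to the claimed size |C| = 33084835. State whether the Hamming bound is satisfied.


V_q(n, t) = 1741, q^n = 30517578125, Hamming bound = 17528764, |C| = 33084835 > bound (violated).

Step 1: Compute V_q(n, t) = Σ_{j=0}^2 C(n, j) (q−1)^j.
  j = 0: C(15,0)·(4)^0 = 1·1 = 1.
  j = 1: C(15,1)·(4)^1 = 15·4 = 60.
  j = 2: C(15,2)·(4)^2 = 105·16 = 1680.
  V_q(n, t) = 1 + 60 + 1680 = 1741.
Step 2: q^n = 5^15 = 30517578125.
Step 3: Hamming bound ⌊q^n / V_q(n,t)⌋ = ⌊30517578125/1741⌋ = 17528764.
Step 4: Compare |C| = 33084835 to 17528764: violated.
The claimed |C| lies above the Hamming bound, so no 5-ary code of length 15 with d ≥ 5 can have 33084835 codewords.


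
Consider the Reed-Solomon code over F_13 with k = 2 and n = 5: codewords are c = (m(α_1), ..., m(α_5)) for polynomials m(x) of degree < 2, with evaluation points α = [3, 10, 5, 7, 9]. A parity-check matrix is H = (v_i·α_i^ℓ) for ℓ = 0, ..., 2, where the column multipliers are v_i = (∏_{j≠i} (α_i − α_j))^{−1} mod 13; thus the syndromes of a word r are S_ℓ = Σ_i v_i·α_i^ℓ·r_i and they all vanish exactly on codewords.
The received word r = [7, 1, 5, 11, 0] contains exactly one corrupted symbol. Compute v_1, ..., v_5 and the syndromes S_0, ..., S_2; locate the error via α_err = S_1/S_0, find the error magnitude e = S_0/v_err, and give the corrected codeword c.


S = (2, 10, 11), error at position 3, error magnitude e = 9, c = [7, 1, 9, 11, 0].

Step 1: column multipliers v_i = (∏_{j≠i}(α_i − α_j))^{−1} mod 13.
  i = 1 (α = 3): (3−10)(3−5)(3−7)(3−9) = (−7)·(−2)·(−4)·(−6) = 336 ≡ 11, so v_1 = 11^{−1} = 6 (mod 13).
  i = 2 (α = 10): (10−3)(10−5)(10−7)(10−9) = 7·5·3·1 = 105 ≡ 1, so v_2 = 1^{−1} = 1 (mod 13).
  i = 3 (α = 5): (5−3)(5−10)(5−7)(5−9) = 2·(−5)·(−2)·(−4) = −80 ≡ 11, so v_3 = 11^{−1} = 6 (mod 13).
  i = 4 (α = 7): (7−3)(7−10)(7−5)(7−9) = 4·(−3)·2·(−2) = 48 ≡ 9, so v_4 = 9^{−1} = 3 (mod 13).
  i = 5 (α = 9): (9−3)(9−10)(9−5)(9−7) = 6·(−1)·4·2 = −48 ≡ 4, so v_5 = 4^{−1} = 10 (mod 13).
  v = [6, 1, 6, 3, 10].
Step 2: syndromes of r = [7, 1, 5, 11, 0] (all sums mod 13).
  S_0 = Σ v_i r_i = 6·7 + 1·1 + 6·5 + 3·11 + 10·0 = 106 ≡ 2.
  S_1 = Σ v_i α_i r_i = 6·3·7 + 1·10·1 + 6·5·5 + 3·7·11 + 10·9·0 = 517 ≡ 10.
  α_i^2 mod 13 = [9, 9, 12, 10, 3].
  S_2 = Σ v_i α_i^2 r_i = 6·9·7 + 1·9·1 + 6·12·5 + 3·10·11 + 10·3·0 = 1077 ≡ 11.
  S = (2, 10, 11) ≠ 0, so r is not a codeword (an error is present).
Step 3: locate the error. For a single error e at position i, S_ℓ = v_i·e·α_i^ℓ, so α_err = S_1/S_0.
  S_0^{−1} = 2^{−1} = 7 (mod 13), so α_err = 10·7 = 70 ≡ 5 = α_3. Error position i = 3.
  Consistency check: S_2/S_1 = 11·4 = 44 ≡ 5 = α_err ✓ (single-error assumption holds).
Step 4: error magnitude e = S_0/v_3 = S_0·∏_{j≠3}(α_3 − α_j) = 2·11 = 22 ≡ 9 (mod 13).
Step 5: correct position 3: c_3 = r_3 − e = 5 − 9 ≡ 9 (mod 13). Hence c = [7, 1, 9, 11, 0].
  Check: interpolating c through the α_i gives m(x) = 4 + 1·x (degree < 2) with m(α_i) = c_i for every i, so c is indeed a codeword.


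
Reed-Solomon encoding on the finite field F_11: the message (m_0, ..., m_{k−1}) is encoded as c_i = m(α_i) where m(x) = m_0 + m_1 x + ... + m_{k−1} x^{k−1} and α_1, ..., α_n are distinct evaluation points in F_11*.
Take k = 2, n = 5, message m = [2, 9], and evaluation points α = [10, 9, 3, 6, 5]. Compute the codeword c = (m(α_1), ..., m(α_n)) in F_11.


c = [4, 6, 7, 1, 3]

Message polynomial: m(x) = 2 + 9·x (mod 11).
For each evaluation point α_i, compute m(α_i) mod 11:
  α_1 = 10: Horner steps 9 → 4, so m(10) = 4.
  α_2 = 9: Horner steps 9 → 6, so m(9) = 6.
  α_3 = 3: Horner steps 9 → 7, so m(3) = 7.
  α_4 = 6: Horner steps 9 → 1, so m(6) = 1.
  α_5 = 5: Horner steps 9 → 3, so m(5) = 3.
Codeword c = [4, 6, 7, 1, 3] ∈ F_11^5.


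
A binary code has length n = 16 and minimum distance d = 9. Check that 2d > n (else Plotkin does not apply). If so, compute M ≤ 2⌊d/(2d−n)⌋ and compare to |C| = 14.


Plotkin bound M ≤ 8; given |C| = 14 > bound (violated).

Check applicability: 2d = 18, n = 16.
2d − n = 2 > 0, so Plotkin applies.
Compute d/(2d−n) = 9/2 ≈ 4.5000.
⌊d/(2d−n)⌋ = 4.
Plotkin bound: M ≤ 2·4 = 8.
Given |C| = 14, check: VIOLATED.
This |C| is above the Plotkin bound, so no binary code with n = 16, d = 9 and 14 codewords exists.


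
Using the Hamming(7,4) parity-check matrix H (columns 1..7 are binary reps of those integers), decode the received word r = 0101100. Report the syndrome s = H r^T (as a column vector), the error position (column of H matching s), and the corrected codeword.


s = (0, 1, 1)^T, error position = 3, corrected codeword c = 0111100

Compute s = H r^T mod 2 one row at a time:
  s_1 = 1 + 1 + 0 + 0 = 2 ≡ 0 (mod 2).
  s_2 = 1 + 0 + 0 + 0 = 1 ≡ 1 (mod 2).
  s_3 = 0 + 0 + 1 + 0 = 1 ≡ 1 (mod 2).
s = (0, 1, 1)^T — this equals column 3 of H (binary 011), so error is at position 3.
Correct: flip bit 3 of r = 0101100 to get c = 0111100.


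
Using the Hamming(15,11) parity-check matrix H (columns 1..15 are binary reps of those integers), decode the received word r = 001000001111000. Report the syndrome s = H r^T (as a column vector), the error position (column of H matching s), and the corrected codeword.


s = (0, 1, 1, 1)^T, error position = 7, corrected codeword c = 001000101111000

Compute s = H r^T mod 2 one row at a time:
  s_1 = 0 + 1 + 1 + 1 + 1 + 0 + 0 + 0 = 4 ≡ 0 (mod 2).
  s_2 = 0 + 0 + 0 + 0 + 1 + 0 + 0 + 0 = 1 ≡ 1 (mod 2).
  s_3 = 0 + 1 + 0 + 0 + 1 + 1 + 0 + 0 = 3 ≡ 1 (mod 2).
  s_4 = 0 + 1 + 0 + 0 + 1 + 1 + 0 + 0 = 3 ≡ 1 (mod 2).
s = (0, 1, 1, 1)^T — this equals column 7 of H (binary 0111), so error is at position 7.
Correct: flip bit 7 of r = 001000001111000 to get c = 001000101111000.


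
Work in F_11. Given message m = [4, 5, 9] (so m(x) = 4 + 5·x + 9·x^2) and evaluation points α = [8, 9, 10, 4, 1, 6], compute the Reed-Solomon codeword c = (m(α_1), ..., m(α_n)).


c = [4, 8, 8, 3, 7, 6]

Message polynomial: m(x) = 4 + 5·x + 9·x^2 (mod 11).
For each evaluation point α_i, compute m(α_i) mod 11:
  α_1 = 8: Horner steps 9 → 0 → 4, so m(8) = 4.
  α_2 = 9: Horner steps 9 → 9 → 8, so m(9) = 8.
  α_3 = 10: Horner steps 9 → 7 → 8, so m(10) = 8.
  α_4 = 4: Horner steps 9 → 8 → 3, so m(4) = 3.
  α_5 = 1: Horner steps 9 → 3 → 7, so m(1) = 7.
  α_6 = 6: Horner steps 9 → 4 → 6, so m(6) = 6.
Codeword c = [4, 8, 8, 3, 7, 6] ∈ F_11^6.


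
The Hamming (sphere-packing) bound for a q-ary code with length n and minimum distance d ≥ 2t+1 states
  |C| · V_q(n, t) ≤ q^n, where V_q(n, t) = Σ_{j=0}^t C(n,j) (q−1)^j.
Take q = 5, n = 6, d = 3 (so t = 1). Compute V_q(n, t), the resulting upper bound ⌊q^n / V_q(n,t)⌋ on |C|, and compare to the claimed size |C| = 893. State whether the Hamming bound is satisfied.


V_q(n, t) = 25, q^n = 15625, Hamming bound = 625, |C| = 893 > bound (violated).

Step 1: Compute V_q(n, t) = Σ_{j=0}^1 C(n, j) (q−1)^j.
  j = 0: C(6,0)·(4)^0 = 1·1 = 1.
  j = 1: C(6,1)·(4)^1 = 6·4 = 24.
  V_q(n, t) = 1 + 24 = 25.
Step 2: q^n = 5^6 = 15625.
Step 3: Hamming bound ⌊q^n / V_q(n,t)⌋ = ⌊15625/25⌋ = 625.
Step 4: Compare |C| = 893 to 625: violated.
The claimed |C| lies above the Hamming bound, so no 5-ary code of length 6 with d ≥ 3 can have 893 codewords.


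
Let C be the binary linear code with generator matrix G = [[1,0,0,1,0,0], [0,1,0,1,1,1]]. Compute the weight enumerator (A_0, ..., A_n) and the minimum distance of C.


Weight distribution: A_0 = 1, A_2 = 1, A_4 = 2. Minimum distance d = 2.

Enumerate all 2^2 = 4 messages m ∈ F_2^2.
For each, compute codeword c = mG in F_2^6, then tally its weight.
  m = 00 → c = 000000, weight = 0.
  m = 10 → c = 100100, weight = 2.
  m = 01 → c = 010111, weight = 4.
  m = 11 → c = 110011, weight = 4.
Tally weights:
  weight 0: 1 codewords.
  weight 2: 1 codewords.
  weight 4: 2 codewords.
Minimum distance d = smallest w > 0 with A_w > 0 = 2.
Sanity: Σ A_w = 4 = 2^2 = 4 ✓.


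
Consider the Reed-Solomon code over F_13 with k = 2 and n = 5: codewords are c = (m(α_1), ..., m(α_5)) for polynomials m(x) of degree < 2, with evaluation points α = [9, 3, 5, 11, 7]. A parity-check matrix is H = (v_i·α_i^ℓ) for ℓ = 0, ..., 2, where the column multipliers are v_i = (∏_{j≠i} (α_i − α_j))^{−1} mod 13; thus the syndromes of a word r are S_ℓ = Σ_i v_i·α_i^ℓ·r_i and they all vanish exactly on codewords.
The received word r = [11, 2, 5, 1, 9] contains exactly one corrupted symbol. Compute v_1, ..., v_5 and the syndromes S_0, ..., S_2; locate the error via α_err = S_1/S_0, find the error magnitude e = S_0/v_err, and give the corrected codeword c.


S = (12, 6, 3), error at position 5, error magnitude e = 1, c = [11, 2, 5, 1, 8].

Step 1: column multipliers v_i = (∏_{j≠i}(α_i − α_j))^{−1} mod 13.
  i = 1 (α = 9): (9−3)(9−5)(9−11)(9−7) = 6·4·(−2)·2 = −96 ≡ 8, so v_1 = 8^{−1} = 5 (mod 13).
  i = 2 (α = 3): (3−9)(3−5)(3−11)(3−7) = (−6)·(−2)·(−8)·(−4) = 384 ≡ 7, so v_2 = 7^{−1} = 2 (mod 13).
  i = 3 (α = 5): (5−9)(5−3)(5−11)(5−7) = (−4)·2·(−6)·(−2) = −96 ≡ 8, so v_3 = 8^{−1} = 5 (mod 13).
  i = 4 (α = 11): (11−9)(11−3)(11−5)(11−7) = 2·8·6·4 = 384 ≡ 7, so v_4 = 7^{−1} = 2 (mod 13).
  i = 5 (α = 7): (7−9)(7−3)(7−5)(7−11) = (−2)·4·2·(−4) = 64 ≡ 12, so v_5 = 12^{−1} = 12 (mod 13).
  v = [5, 2, 5, 2, 12].
Step 2: syndromes of r = [11, 2, 5, 1, 9] (all sums mod 13).
  S_0 = Σ v_i r_i = 5·11 + 2·2 + 5·5 + 2·1 + 12·9 = 194 ≡ 12.
  S_1 = Σ v_i α_i r_i = 5·9·11 + 2·3·2 + 5·5·5 + 2·11·1 + 12·7·9 = 1410 ≡ 6.
  α_i^2 mod 13 = [3, 9, 12, 4, 10].
  S_2 = Σ v_i α_i^2 r_i = 5·3·11 + 2·9·2 + 5·12·5 + 2·4·1 + 12·10·9 = 1589 ≡ 3.
  S = (12, 6, 3) ≠ 0, so r is not a codeword (an error is present).
Step 3: locate the error. For a single error e at position i, S_ℓ = v_i·e·α_i^ℓ, so α_err = S_1/S_0.
  S_0^{−1} = 12^{−1} = 12 (mod 13), so α_err = 6·12 = 72 ≡ 7 = α_5. Error position i = 5.
  Consistency check: S_2/S_1 = 3·11 = 33 ≡ 7 = α_err ✓ (single-error assumption holds).
Step 4: error magnitude e = S_0/v_5 = S_0·∏_{j≠5}(α_5 − α_j) = 12·12 = 144 ≡ 1 (mod 13).
Step 5: correct position 5: c_5 = r_5 − e = 9 − 1 ≡ 8 (mod 13). Hence c = [11, 2, 5, 1, 8].
  Check: interpolating c through the α_i gives m(x) = 4 + 8·x (degree < 2) with m(α_i) = c_i for every i, so c is indeed a codeword.


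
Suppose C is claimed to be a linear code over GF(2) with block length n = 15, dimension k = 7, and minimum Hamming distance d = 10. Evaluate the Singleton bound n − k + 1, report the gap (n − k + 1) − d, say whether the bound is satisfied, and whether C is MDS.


Singleton RHS = n − k + 1 = 9, slack = -1, bound violated (no such code; not MDS).

Singleton bound: d ≤ n − k + 1.
Here n = 15, k = 7, so n − k + 1 = 9.
Given d = 10, check d ≤ 9: NO.
Slack = (n − k + 1) − d = -1.
The slack is negative: d = 10 exceeds n − k + 1 = 9 by 1, so the Singleton bound is violated and no linear [15, 7, 10]_2 code can exist. In particular it is not MDS (MDS requires d = n − k + 1 exactly).
Description: the claimed parameters are [15, 7, 10]_2; such a code would be impossible (violates the Singleton bound).


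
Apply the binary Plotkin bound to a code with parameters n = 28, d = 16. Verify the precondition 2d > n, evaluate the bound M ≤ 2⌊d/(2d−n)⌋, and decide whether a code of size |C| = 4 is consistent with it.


Plotkin bound M ≤ 8; given |C| = 4 ≤ bound (satisfied).

Check applicability: 2d = 32, n = 28.
2d − n = 4 > 0, so Plotkin applies.
Compute d/(2d−n) = 16/4 ≈ 4.0000.
⌊d/(2d−n)⌋ = 4.
Plotkin bound: M ≤ 2·4 = 8.
Given |C| = 4, check: satisfied.
This |C| is below the Plotkin bound.


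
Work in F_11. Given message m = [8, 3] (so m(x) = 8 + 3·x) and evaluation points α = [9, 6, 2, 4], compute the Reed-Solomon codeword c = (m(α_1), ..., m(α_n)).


c = [2, 4, 3, 9]

Message polynomial: m(x) = 8 + 3·x (mod 11).
For each evaluation point α_i, compute m(α_i) mod 11:
  α_1 = 9: Horner steps 3 → 2, so m(9) = 2.
  α_2 = 6: Horner steps 3 → 4, so m(6) = 4.
  α_3 = 2: Horner steps 3 → 3, so m(2) = 3.
  α_4 = 4: Horner steps 3 → 9, so m(4) = 9.
Codeword c = [2, 4, 3, 9] ∈ F_11^4.


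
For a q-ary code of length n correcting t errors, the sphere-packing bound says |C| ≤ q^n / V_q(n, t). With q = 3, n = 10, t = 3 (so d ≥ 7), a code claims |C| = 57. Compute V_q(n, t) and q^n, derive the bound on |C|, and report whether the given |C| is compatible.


V_q(n, t) = 1161, q^n = 59049, Hamming bound = 50, |C| = 57 > bound (violated).

Step 1: Compute V_q(n, t) = Σ_{j=0}^3 C(n, j) (q−1)^j.
  j = 0: C(10,0)·(2)^0 = 1·1 = 1.
  j = 1: C(10,1)·(2)^1 = 10·2 = 20.
  j = 2: C(10,2)·(2)^2 = 45·4 = 180.
  j = 3: C(10,3)·(2)^3 = 120·8 = 960.
  V_q(n, t) = 1 + 20 + 180 + 960 = 1161.
Step 2: q^n = 3^10 = 59049.
Step 3: Hamming bound ⌊q^n / V_q(n,t)⌋ = ⌊59049/1161⌋ = 50.
Step 4: Compare |C| = 57 to 50: violated.
The claimed |C| lies above the Hamming bound, so no 3-ary code of length 10 with d ≥ 7 can have 57 codewords.


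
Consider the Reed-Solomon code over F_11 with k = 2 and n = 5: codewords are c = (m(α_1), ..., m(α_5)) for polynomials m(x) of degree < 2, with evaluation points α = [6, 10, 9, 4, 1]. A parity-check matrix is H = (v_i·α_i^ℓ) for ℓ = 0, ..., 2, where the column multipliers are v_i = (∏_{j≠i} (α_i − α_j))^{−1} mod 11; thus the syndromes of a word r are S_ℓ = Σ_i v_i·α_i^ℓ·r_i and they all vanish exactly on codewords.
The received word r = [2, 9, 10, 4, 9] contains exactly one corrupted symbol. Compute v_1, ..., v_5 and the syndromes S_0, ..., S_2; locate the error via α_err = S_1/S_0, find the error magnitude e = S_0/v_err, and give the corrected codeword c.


S = (1, 1, 1), error at position 5, error magnitude e = 2, c = [2, 9, 10, 4, 7].

Step 1: column multipliers v_i = (∏_{j≠i}(α_i − α_j))^{−1} mod 11.
  i = 1 (α = 6): (6−10)(6−9)(6−4)(6−1) = (−4)·(−3)·2·5 = 120 ≡ 10, so v_1 = 10^{−1} = 10 (mod 11).
  i = 2 (α = 10): (10−6)(10−9)(10−4)(10−1) = 4·1·6·9 = 216 ≡ 7, so v_2 = 7^{−1} = 8 (mod 11).
  i = 3 (α = 9): (9−6)(9−10)(9−4)(9−1) = 3·(−1)·5·8 = −120 ≡ 1, so v_3 = 1^{−1} = 1 (mod 11).
  i = 4 (α = 4): (4−6)(4−10)(4−9)(4−1) = (−2)·(−6)·(−5)·3 = −180 ≡ 7, so v_4 = 7^{−1} = 8 (mod 11).
  i = 5 (α = 1): (1−6)(1−10)(1−9)(1−4) = (−5)·(−9)·(−8)·(−3) = 1080 ≡ 2, so v_5 = 2^{−1} = 6 (mod 11).
  v = [10, 8, 1, 8, 6].
Step 2: syndromes of r = [2, 9, 10, 4, 9] (all sums mod 11).
  S_0 = Σ v_i r_i = 10·2 + 8·9 + 1·10 + 8·4 + 6·9 = 188 ≡ 1.
  S_1 = Σ v_i α_i r_i = 10·6·2 + 8·10·9 + 1·9·10 + 8·4·4 + 6·1·9 = 1112 ≡ 1.
  α_i^2 mod 11 = [3, 1, 4, 5, 1].
  S_2 = Σ v_i α_i^2 r_i = 10·3·2 + 8·1·9 + 1·4·10 + 8·5·4 + 6·1·9 = 386 ≡ 1.
  S = (1, 1, 1) ≠ 0, so r is not a codeword (an error is present).
Step 3: locate the error. For a single error e at position i, S_ℓ = v_i·e·α_i^ℓ, so α_err = S_1/S_0.
  S_0^{−1} = 1^{−1} = 1 (mod 11), so α_err = 1·1 = 1 ≡ 1 = α_5. Error position i = 5.
  Consistency check: S_2/S_1 = 1·1 = 1 ≡ 1 = α_err ✓ (single-error assumption holds).
Step 4: error magnitude e = S_0/v_5 = S_0·∏_{j≠5}(α_5 − α_j) = 1·2 = 2 ≡ 2 (mod 11).
Step 5: correct position 5: c_5 = r_5 − e = 9 − 2 ≡ 7 (mod 11). Hence c = [2, 9, 10, 4, 7].
  Check: interpolating c through the α_i gives m(x) = 8 + 10·x (degree < 2) with m(α_i) = c_i for every i, so c is indeed a codeword.


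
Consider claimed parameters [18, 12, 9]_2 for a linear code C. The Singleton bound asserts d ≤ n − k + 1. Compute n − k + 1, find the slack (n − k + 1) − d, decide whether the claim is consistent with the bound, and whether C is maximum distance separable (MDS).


Singleton RHS = n − k + 1 = 7, slack = -2, bound violated (no such code; not MDS).

Singleton bound: d ≤ n − k + 1.
Here n = 18, k = 12, so n − k + 1 = 7.
Given d = 9, check d ≤ 7: NO.
Slack = (n − k + 1) − d = -2.
The slack is negative: d = 9 exceeds n − k + 1 = 7 by 2, so the Singleton bound is violated and no linear [18, 12, 9]_2 code can exist. In particular it is not MDS (MDS requires d = n − k + 1 exactly).
Description: the claimed parameters are [18, 12, 9]_2; such a code would be impossible (violates the Singleton bound).


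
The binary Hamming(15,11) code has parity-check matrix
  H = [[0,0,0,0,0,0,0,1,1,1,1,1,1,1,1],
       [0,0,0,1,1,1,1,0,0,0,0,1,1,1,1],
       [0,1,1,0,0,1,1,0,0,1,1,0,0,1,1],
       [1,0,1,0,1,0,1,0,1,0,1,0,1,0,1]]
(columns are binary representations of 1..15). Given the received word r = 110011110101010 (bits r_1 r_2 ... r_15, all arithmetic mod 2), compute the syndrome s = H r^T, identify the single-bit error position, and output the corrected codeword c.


s = (0, 1, 1, 1)^T, error position = 7, corrected codeword c = 110011010101010

Compute s = H r^T mod 2 one row at a time:
  s_1 = 1 + 0 + 1 + 0 + 1 + 0 + 1 + 0 = 4 ≡ 0 (mod 2).
  s_2 = 0 + 1 + 1 + 1 + 1 + 0 + 1 + 0 = 5 ≡ 1 (mod 2).
  s_3 = 1 + 0 + 1 + 1 + 1 + 0 + 1 + 0 = 5 ≡ 1 (mod 2).
  s_4 = 1 + 0 + 1 + 1 + 0 + 0 + 0 + 0 = 3 ≡ 1 (mod 2).
s = (0, 1, 1, 1)^T — this equals column 7 of H (binary 0111), so error is at position 7.
Correct: flip bit 7 of r = 110011110101010 to get c = 110011010101010.


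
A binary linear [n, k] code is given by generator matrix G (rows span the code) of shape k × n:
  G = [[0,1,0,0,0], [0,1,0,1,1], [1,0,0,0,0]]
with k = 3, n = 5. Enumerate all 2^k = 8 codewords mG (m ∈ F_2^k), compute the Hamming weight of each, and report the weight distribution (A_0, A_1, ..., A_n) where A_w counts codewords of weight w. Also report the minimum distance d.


Weight distribution: A_0 = 1, A_1 = 2, A_2 = 2, A_3 = 2, A_4 = 1. Minimum distance d = 1.

Enumerate all 2^3 = 8 messages m ∈ F_2^3.
For each, compute codeword c = mG in F_2^5, then tally its weight.
  m = 000 → c = 00000, weight = 0.
  m = 100 → c = 01000, weight = 1.
  m = 010 → c = 01011, weight = 3.
  m = 110 → c = 00011, weight = 2.
  m = 001 → c = 10000, weight = 1.
  m = 101 → c = 11000, weight = 2.
  m = 011 → c = 11011, weight = 4.
  m = 111 → c = 10011, weight = 3.
Tally weights:
  weight 0: 1 codewords.
  weight 1: 2 codewords.
  weight 2: 2 codewords.
  weight 3: 2 codewords.
  weight 4: 1 codewords.
Minimum distance d = smallest w > 0 with A_w > 0 = 1.
Sanity: Σ A_w = 8 = 2^3 = 8 ✓.
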